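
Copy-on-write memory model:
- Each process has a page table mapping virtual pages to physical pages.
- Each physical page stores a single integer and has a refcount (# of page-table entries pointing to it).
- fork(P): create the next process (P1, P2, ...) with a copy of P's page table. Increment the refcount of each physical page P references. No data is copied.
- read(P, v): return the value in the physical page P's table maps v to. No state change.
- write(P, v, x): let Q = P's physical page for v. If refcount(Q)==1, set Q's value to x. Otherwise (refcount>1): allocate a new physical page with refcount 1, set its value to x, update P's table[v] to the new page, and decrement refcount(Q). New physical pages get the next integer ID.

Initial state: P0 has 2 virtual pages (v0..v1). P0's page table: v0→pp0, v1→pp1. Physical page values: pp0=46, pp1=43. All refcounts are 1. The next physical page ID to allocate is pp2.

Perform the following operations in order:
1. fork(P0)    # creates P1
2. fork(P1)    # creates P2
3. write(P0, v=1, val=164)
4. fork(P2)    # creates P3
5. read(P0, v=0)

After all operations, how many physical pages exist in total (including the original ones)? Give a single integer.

Op 1: fork(P0) -> P1. 2 ppages; refcounts: pp0:2 pp1:2
Op 2: fork(P1) -> P2. 2 ppages; refcounts: pp0:3 pp1:3
Op 3: write(P0, v1, 164). refcount(pp1)=3>1 -> COPY to pp2. 3 ppages; refcounts: pp0:3 pp1:2 pp2:1
Op 4: fork(P2) -> P3. 3 ppages; refcounts: pp0:4 pp1:3 pp2:1
Op 5: read(P0, v0) -> 46. No state change.

Answer: 3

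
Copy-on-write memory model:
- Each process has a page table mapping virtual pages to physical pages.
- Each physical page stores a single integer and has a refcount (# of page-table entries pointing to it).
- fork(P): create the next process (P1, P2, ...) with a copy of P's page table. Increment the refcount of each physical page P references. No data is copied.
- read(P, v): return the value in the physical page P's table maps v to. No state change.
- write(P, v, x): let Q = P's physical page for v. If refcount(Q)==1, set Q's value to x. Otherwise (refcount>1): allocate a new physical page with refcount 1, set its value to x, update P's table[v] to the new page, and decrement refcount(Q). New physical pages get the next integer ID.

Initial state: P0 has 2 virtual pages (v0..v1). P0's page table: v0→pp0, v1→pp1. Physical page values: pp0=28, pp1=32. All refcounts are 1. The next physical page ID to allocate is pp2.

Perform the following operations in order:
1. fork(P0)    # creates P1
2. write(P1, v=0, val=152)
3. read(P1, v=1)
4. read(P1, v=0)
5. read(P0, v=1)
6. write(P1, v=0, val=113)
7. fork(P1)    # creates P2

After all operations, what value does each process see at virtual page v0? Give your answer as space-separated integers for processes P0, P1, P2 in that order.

Op 1: fork(P0) -> P1. 2 ppages; refcounts: pp0:2 pp1:2
Op 2: write(P1, v0, 152). refcount(pp0)=2>1 -> COPY to pp2. 3 ppages; refcounts: pp0:1 pp1:2 pp2:1
Op 3: read(P1, v1) -> 32. No state change.
Op 4: read(P1, v0) -> 152. No state change.
Op 5: read(P0, v1) -> 32. No state change.
Op 6: write(P1, v0, 113). refcount(pp2)=1 -> write in place. 3 ppages; refcounts: pp0:1 pp1:2 pp2:1
Op 7: fork(P1) -> P2. 3 ppages; refcounts: pp0:1 pp1:3 pp2:2
P0: v0 -> pp0 = 28
P1: v0 -> pp2 = 113
P2: v0 -> pp2 = 113

Answer: 28 113 113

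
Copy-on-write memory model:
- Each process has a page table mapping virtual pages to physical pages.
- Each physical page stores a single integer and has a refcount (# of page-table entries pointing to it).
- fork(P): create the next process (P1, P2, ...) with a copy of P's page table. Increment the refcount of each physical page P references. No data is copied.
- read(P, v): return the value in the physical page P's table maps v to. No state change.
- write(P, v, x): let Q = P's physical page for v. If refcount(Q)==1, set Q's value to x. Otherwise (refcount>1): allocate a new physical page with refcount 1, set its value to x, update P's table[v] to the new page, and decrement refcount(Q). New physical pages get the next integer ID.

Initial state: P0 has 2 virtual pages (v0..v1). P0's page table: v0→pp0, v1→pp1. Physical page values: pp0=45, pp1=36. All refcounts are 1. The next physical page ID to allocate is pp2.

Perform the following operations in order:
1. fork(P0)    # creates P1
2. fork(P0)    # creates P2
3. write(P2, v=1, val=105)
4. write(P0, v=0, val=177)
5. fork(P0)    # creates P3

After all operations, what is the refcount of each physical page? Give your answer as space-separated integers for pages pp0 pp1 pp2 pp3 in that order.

Answer: 2 3 1 2

Derivation:
Op 1: fork(P0) -> P1. 2 ppages; refcounts: pp0:2 pp1:2
Op 2: fork(P0) -> P2. 2 ppages; refcounts: pp0:3 pp1:3
Op 3: write(P2, v1, 105). refcount(pp1)=3>1 -> COPY to pp2. 3 ppages; refcounts: pp0:3 pp1:2 pp2:1
Op 4: write(P0, v0, 177). refcount(pp0)=3>1 -> COPY to pp3. 4 ppages; refcounts: pp0:2 pp1:2 pp2:1 pp3:1
Op 5: fork(P0) -> P3. 4 ppages; refcounts: pp0:2 pp1:3 pp2:1 pp3:2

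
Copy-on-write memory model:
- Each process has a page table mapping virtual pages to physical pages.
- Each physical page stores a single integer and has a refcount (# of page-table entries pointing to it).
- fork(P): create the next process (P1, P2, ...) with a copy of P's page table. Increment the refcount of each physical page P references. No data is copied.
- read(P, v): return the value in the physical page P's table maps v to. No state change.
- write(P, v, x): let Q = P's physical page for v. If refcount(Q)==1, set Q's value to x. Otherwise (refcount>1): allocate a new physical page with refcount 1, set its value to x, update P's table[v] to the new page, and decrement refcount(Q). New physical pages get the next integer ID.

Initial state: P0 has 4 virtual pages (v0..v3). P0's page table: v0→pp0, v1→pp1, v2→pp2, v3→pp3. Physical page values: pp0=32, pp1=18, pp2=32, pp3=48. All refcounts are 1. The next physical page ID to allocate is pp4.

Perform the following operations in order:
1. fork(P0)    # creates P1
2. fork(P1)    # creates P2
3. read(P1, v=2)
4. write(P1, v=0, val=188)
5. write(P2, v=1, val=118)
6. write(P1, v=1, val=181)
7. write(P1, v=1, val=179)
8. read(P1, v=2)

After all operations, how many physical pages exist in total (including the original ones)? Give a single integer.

Op 1: fork(P0) -> P1. 4 ppages; refcounts: pp0:2 pp1:2 pp2:2 pp3:2
Op 2: fork(P1) -> P2. 4 ppages; refcounts: pp0:3 pp1:3 pp2:3 pp3:3
Op 3: read(P1, v2) -> 32. No state change.
Op 4: write(P1, v0, 188). refcount(pp0)=3>1 -> COPY to pp4. 5 ppages; refcounts: pp0:2 pp1:3 pp2:3 pp3:3 pp4:1
Op 5: write(P2, v1, 118). refcount(pp1)=3>1 -> COPY to pp5. 6 ppages; refcounts: pp0:2 pp1:2 pp2:3 pp3:3 pp4:1 pp5:1
Op 6: write(P1, v1, 181). refcount(pp1)=2>1 -> COPY to pp6. 7 ppages; refcounts: pp0:2 pp1:1 pp2:3 pp3:3 pp4:1 pp5:1 pp6:1
Op 7: write(P1, v1, 179). refcount(pp6)=1 -> write in place. 7 ppages; refcounts: pp0:2 pp1:1 pp2:3 pp3:3 pp4:1 pp5:1 pp6:1
Op 8: read(P1, v2) -> 32. No state change.

Answer: 7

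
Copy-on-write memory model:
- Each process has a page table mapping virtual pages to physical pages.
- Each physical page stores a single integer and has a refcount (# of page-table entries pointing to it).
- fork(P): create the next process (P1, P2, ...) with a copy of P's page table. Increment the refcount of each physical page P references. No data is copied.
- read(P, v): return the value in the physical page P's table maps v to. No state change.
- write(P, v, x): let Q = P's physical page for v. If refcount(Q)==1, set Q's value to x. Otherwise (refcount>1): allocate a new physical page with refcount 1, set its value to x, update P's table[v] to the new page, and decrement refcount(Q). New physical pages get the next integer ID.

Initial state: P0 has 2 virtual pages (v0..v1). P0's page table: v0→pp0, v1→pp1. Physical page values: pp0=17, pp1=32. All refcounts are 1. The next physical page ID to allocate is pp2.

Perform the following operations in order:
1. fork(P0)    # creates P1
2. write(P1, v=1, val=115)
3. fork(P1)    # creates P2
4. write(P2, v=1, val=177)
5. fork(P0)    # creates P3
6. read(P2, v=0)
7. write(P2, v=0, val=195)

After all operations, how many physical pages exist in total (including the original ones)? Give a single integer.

Answer: 5

Derivation:
Op 1: fork(P0) -> P1. 2 ppages; refcounts: pp0:2 pp1:2
Op 2: write(P1, v1, 115). refcount(pp1)=2>1 -> COPY to pp2. 3 ppages; refcounts: pp0:2 pp1:1 pp2:1
Op 3: fork(P1) -> P2. 3 ppages; refcounts: pp0:3 pp1:1 pp2:2
Op 4: write(P2, v1, 177). refcount(pp2)=2>1 -> COPY to pp3. 4 ppages; refcounts: pp0:3 pp1:1 pp2:1 pp3:1
Op 5: fork(P0) -> P3. 4 ppages; refcounts: pp0:4 pp1:2 pp2:1 pp3:1
Op 6: read(P2, v0) -> 17. No state change.
Op 7: write(P2, v0, 195). refcount(pp0)=4>1 -> COPY to pp4. 5 ppages; refcounts: pp0:3 pp1:2 pp2:1 pp3:1 pp4:1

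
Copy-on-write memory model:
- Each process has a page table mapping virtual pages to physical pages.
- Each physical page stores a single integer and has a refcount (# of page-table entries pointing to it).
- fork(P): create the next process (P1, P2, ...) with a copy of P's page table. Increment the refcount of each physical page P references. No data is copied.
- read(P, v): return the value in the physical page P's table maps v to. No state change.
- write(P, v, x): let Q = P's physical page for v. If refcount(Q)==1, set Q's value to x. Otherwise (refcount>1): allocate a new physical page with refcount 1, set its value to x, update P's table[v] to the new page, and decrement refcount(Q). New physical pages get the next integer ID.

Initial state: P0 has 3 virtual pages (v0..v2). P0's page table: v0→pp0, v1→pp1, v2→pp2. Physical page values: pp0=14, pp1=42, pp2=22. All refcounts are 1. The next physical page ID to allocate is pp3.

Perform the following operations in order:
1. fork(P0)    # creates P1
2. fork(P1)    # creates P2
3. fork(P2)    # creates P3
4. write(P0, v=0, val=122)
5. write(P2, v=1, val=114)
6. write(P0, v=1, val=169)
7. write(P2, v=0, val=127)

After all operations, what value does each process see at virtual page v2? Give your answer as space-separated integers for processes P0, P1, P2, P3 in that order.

Op 1: fork(P0) -> P1. 3 ppages; refcounts: pp0:2 pp1:2 pp2:2
Op 2: fork(P1) -> P2. 3 ppages; refcounts: pp0:3 pp1:3 pp2:3
Op 3: fork(P2) -> P3. 3 ppages; refcounts: pp0:4 pp1:4 pp2:4
Op 4: write(P0, v0, 122). refcount(pp0)=4>1 -> COPY to pp3. 4 ppages; refcounts: pp0:3 pp1:4 pp2:4 pp3:1
Op 5: write(P2, v1, 114). refcount(pp1)=4>1 -> COPY to pp4. 5 ppages; refcounts: pp0:3 pp1:3 pp2:4 pp3:1 pp4:1
Op 6: write(P0, v1, 169). refcount(pp1)=3>1 -> COPY to pp5. 6 ppages; refcounts: pp0:3 pp1:2 pp2:4 pp3:1 pp4:1 pp5:1
Op 7: write(P2, v0, 127). refcount(pp0)=3>1 -> COPY to pp6. 7 ppages; refcounts: pp0:2 pp1:2 pp2:4 pp3:1 pp4:1 pp5:1 pp6:1
P0: v2 -> pp2 = 22
P1: v2 -> pp2 = 22
P2: v2 -> pp2 = 22
P3: v2 -> pp2 = 22

Answer: 22 22 22 22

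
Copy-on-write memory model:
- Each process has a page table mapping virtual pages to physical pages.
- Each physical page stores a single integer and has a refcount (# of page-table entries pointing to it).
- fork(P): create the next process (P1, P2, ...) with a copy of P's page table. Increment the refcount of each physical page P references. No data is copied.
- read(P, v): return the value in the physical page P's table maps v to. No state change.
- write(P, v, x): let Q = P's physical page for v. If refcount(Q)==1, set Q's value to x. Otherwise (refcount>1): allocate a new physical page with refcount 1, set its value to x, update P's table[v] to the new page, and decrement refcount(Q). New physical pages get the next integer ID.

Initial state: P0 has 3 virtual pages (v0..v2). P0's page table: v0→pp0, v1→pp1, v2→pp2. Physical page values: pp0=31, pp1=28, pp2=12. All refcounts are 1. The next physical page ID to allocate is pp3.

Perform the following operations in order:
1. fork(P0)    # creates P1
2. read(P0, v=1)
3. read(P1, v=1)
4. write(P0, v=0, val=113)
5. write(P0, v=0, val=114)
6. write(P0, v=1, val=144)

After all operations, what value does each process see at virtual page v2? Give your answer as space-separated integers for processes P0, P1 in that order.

Answer: 12 12

Derivation:
Op 1: fork(P0) -> P1. 3 ppages; refcounts: pp0:2 pp1:2 pp2:2
Op 2: read(P0, v1) -> 28. No state change.
Op 3: read(P1, v1) -> 28. No state change.
Op 4: write(P0, v0, 113). refcount(pp0)=2>1 -> COPY to pp3. 4 ppages; refcounts: pp0:1 pp1:2 pp2:2 pp3:1
Op 5: write(P0, v0, 114). refcount(pp3)=1 -> write in place. 4 ppages; refcounts: pp0:1 pp1:2 pp2:2 pp3:1
Op 6: write(P0, v1, 144). refcount(pp1)=2>1 -> COPY to pp4. 5 ppages; refcounts: pp0:1 pp1:1 pp2:2 pp3:1 pp4:1
P0: v2 -> pp2 = 12
P1: v2 -> pp2 = 12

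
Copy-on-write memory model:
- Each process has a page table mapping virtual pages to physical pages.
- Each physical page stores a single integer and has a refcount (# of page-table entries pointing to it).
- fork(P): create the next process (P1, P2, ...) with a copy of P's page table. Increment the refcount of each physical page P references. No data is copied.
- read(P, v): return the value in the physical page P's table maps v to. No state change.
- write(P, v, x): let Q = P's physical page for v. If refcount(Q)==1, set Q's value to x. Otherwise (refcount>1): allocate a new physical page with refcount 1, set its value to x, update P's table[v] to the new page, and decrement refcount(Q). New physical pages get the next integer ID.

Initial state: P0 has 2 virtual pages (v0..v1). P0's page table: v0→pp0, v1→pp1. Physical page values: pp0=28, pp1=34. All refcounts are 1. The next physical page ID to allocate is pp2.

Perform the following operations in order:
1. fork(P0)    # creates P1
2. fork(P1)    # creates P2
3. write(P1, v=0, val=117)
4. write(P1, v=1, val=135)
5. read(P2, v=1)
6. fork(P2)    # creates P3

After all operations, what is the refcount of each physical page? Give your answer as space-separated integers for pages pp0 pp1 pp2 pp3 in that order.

Answer: 3 3 1 1

Derivation:
Op 1: fork(P0) -> P1. 2 ppages; refcounts: pp0:2 pp1:2
Op 2: fork(P1) -> P2. 2 ppages; refcounts: pp0:3 pp1:3
Op 3: write(P1, v0, 117). refcount(pp0)=3>1 -> COPY to pp2. 3 ppages; refcounts: pp0:2 pp1:3 pp2:1
Op 4: write(P1, v1, 135). refcount(pp1)=3>1 -> COPY to pp3. 4 ppages; refcounts: pp0:2 pp1:2 pp2:1 pp3:1
Op 5: read(P2, v1) -> 34. No state change.
Op 6: fork(P2) -> P3. 4 ppages; refcounts: pp0:3 pp1:3 pp2:1 pp3:1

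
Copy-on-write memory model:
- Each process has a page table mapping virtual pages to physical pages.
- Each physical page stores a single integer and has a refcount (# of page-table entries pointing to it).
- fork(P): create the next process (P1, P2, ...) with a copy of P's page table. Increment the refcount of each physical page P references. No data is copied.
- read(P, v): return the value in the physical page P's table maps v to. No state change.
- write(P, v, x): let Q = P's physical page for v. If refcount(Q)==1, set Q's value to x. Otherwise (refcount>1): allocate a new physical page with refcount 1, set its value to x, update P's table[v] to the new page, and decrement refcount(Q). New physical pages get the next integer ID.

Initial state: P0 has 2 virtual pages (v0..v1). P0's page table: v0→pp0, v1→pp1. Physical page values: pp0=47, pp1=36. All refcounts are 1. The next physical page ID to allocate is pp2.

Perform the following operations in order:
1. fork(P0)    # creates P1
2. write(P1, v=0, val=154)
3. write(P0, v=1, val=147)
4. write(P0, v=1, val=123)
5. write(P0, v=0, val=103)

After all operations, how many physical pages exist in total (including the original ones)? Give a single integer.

Op 1: fork(P0) -> P1. 2 ppages; refcounts: pp0:2 pp1:2
Op 2: write(P1, v0, 154). refcount(pp0)=2>1 -> COPY to pp2. 3 ppages; refcounts: pp0:1 pp1:2 pp2:1
Op 3: write(P0, v1, 147). refcount(pp1)=2>1 -> COPY to pp3. 4 ppages; refcounts: pp0:1 pp1:1 pp2:1 pp3:1
Op 4: write(P0, v1, 123). refcount(pp3)=1 -> write in place. 4 ppages; refcounts: pp0:1 pp1:1 pp2:1 pp3:1
Op 5: write(P0, v0, 103). refcount(pp0)=1 -> write in place. 4 ppages; refcounts: pp0:1 pp1:1 pp2:1 pp3:1

Answer: 4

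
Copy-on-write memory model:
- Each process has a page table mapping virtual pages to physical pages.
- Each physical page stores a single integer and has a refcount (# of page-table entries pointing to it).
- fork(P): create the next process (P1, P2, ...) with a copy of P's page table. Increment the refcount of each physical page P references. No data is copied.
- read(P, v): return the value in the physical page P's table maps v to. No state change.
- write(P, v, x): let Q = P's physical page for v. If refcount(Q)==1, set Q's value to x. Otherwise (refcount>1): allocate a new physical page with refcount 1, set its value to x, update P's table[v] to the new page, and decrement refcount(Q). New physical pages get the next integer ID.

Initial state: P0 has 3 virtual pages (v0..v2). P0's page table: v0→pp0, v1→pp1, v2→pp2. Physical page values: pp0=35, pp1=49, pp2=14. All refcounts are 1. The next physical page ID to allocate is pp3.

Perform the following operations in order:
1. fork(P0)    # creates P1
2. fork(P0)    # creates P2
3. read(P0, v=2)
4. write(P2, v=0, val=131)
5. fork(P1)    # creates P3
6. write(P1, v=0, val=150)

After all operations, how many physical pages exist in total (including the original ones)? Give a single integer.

Answer: 5

Derivation:
Op 1: fork(P0) -> P1. 3 ppages; refcounts: pp0:2 pp1:2 pp2:2
Op 2: fork(P0) -> P2. 3 ppages; refcounts: pp0:3 pp1:3 pp2:3
Op 3: read(P0, v2) -> 14. No state change.
Op 4: write(P2, v0, 131). refcount(pp0)=3>1 -> COPY to pp3. 4 ppages; refcounts: pp0:2 pp1:3 pp2:3 pp3:1
Op 5: fork(P1) -> P3. 4 ppages; refcounts: pp0:3 pp1:4 pp2:4 pp3:1
Op 6: write(P1, v0, 150). refcount(pp0)=3>1 -> COPY to pp4. 5 ppages; refcounts: pp0:2 pp1:4 pp2:4 pp3:1 pp4:1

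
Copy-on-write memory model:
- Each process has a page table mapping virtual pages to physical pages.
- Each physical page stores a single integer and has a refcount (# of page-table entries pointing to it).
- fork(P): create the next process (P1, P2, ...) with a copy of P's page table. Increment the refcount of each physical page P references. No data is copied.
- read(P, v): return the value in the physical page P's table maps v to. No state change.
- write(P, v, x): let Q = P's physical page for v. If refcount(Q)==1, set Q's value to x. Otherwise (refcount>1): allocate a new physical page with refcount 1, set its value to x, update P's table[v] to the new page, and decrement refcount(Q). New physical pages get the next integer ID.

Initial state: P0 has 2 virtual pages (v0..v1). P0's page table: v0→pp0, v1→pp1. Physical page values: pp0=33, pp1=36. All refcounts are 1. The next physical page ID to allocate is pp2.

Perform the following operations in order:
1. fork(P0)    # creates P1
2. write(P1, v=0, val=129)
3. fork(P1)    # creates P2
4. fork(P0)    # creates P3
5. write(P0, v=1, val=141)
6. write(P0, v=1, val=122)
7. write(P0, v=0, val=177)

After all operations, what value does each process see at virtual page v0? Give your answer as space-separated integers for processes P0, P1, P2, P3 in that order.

Op 1: fork(P0) -> P1. 2 ppages; refcounts: pp0:2 pp1:2
Op 2: write(P1, v0, 129). refcount(pp0)=2>1 -> COPY to pp2. 3 ppages; refcounts: pp0:1 pp1:2 pp2:1
Op 3: fork(P1) -> P2. 3 ppages; refcounts: pp0:1 pp1:3 pp2:2
Op 4: fork(P0) -> P3. 3 ppages; refcounts: pp0:2 pp1:4 pp2:2
Op 5: write(P0, v1, 141). refcount(pp1)=4>1 -> COPY to pp3. 4 ppages; refcounts: pp0:2 pp1:3 pp2:2 pp3:1
Op 6: write(P0, v1, 122). refcount(pp3)=1 -> write in place. 4 ppages; refcounts: pp0:2 pp1:3 pp2:2 pp3:1
Op 7: write(P0, v0, 177). refcount(pp0)=2>1 -> COPY to pp4. 5 ppages; refcounts: pp0:1 pp1:3 pp2:2 pp3:1 pp4:1
P0: v0 -> pp4 = 177
P1: v0 -> pp2 = 129
P2: v0 -> pp2 = 129
P3: v0 -> pp0 = 33

Answer: 177 129 129 33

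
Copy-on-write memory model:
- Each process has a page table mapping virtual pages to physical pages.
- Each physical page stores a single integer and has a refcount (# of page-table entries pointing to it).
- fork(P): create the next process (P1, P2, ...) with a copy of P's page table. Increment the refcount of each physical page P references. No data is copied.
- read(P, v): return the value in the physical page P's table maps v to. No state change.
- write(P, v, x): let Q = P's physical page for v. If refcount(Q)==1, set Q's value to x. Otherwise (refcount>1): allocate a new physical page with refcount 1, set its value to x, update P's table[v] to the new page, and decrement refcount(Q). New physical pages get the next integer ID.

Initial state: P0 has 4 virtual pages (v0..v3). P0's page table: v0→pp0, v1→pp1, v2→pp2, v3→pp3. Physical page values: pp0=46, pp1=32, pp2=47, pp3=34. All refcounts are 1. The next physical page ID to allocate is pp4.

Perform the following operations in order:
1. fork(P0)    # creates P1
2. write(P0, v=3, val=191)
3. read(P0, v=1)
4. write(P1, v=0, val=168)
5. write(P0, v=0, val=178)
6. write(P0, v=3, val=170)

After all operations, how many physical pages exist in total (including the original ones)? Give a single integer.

Answer: 6

Derivation:
Op 1: fork(P0) -> P1. 4 ppages; refcounts: pp0:2 pp1:2 pp2:2 pp3:2
Op 2: write(P0, v3, 191). refcount(pp3)=2>1 -> COPY to pp4. 5 ppages; refcounts: pp0:2 pp1:2 pp2:2 pp3:1 pp4:1
Op 3: read(P0, v1) -> 32. No state change.
Op 4: write(P1, v0, 168). refcount(pp0)=2>1 -> COPY to pp5. 6 ppages; refcounts: pp0:1 pp1:2 pp2:2 pp3:1 pp4:1 pp5:1
Op 5: write(P0, v0, 178). refcount(pp0)=1 -> write in place. 6 ppages; refcounts: pp0:1 pp1:2 pp2:2 pp3:1 pp4:1 pp5:1
Op 6: write(P0, v3, 170). refcount(pp4)=1 -> write in place. 6 ppages; refcounts: pp0:1 pp1:2 pp2:2 pp3:1 pp4:1 pp5:1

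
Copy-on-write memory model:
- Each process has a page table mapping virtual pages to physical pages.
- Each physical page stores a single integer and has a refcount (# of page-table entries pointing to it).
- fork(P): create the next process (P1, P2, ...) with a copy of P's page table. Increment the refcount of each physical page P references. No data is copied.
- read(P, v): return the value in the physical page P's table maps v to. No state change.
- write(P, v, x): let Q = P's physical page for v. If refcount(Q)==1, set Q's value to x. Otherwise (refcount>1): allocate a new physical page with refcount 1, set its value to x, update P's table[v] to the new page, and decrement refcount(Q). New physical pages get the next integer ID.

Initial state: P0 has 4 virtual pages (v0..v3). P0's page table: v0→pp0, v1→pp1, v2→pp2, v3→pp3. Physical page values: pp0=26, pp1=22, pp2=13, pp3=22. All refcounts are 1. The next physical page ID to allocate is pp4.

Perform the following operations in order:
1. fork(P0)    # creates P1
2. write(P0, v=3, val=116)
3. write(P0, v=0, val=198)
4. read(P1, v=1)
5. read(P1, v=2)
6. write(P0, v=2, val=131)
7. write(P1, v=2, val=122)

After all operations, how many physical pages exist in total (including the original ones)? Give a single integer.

Answer: 7

Derivation:
Op 1: fork(P0) -> P1. 4 ppages; refcounts: pp0:2 pp1:2 pp2:2 pp3:2
Op 2: write(P0, v3, 116). refcount(pp3)=2>1 -> COPY to pp4. 5 ppages; refcounts: pp0:2 pp1:2 pp2:2 pp3:1 pp4:1
Op 3: write(P0, v0, 198). refcount(pp0)=2>1 -> COPY to pp5. 6 ppages; refcounts: pp0:1 pp1:2 pp2:2 pp3:1 pp4:1 pp5:1
Op 4: read(P1, v1) -> 22. No state change.
Op 5: read(P1, v2) -> 13. No state change.
Op 6: write(P0, v2, 131). refcount(pp2)=2>1 -> COPY to pp6. 7 ppages; refcounts: pp0:1 pp1:2 pp2:1 pp3:1 pp4:1 pp5:1 pp6:1
Op 7: write(P1, v2, 122). refcount(pp2)=1 -> write in place. 7 ppages; refcounts: pp0:1 pp1:2 pp2:1 pp3:1 pp4:1 pp5:1 pp6:1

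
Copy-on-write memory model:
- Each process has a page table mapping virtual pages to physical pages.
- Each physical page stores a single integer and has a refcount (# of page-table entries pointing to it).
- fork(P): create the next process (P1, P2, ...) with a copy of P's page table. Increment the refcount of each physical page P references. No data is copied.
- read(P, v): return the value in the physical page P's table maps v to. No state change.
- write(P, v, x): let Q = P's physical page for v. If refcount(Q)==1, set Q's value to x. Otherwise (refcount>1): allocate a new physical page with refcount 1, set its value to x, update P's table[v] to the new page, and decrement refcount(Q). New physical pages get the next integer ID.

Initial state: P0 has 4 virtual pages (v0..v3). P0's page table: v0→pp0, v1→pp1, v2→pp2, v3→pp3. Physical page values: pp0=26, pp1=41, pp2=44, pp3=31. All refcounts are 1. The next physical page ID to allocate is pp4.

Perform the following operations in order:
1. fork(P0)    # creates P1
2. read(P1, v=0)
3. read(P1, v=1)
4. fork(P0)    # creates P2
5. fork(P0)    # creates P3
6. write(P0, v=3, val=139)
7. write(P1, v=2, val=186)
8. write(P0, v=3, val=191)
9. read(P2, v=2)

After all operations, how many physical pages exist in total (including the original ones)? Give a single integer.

Answer: 6

Derivation:
Op 1: fork(P0) -> P1. 4 ppages; refcounts: pp0:2 pp1:2 pp2:2 pp3:2
Op 2: read(P1, v0) -> 26. No state change.
Op 3: read(P1, v1) -> 41. No state change.
Op 4: fork(P0) -> P2. 4 ppages; refcounts: pp0:3 pp1:3 pp2:3 pp3:3
Op 5: fork(P0) -> P3. 4 ppages; refcounts: pp0:4 pp1:4 pp2:4 pp3:4
Op 6: write(P0, v3, 139). refcount(pp3)=4>1 -> COPY to pp4. 5 ppages; refcounts: pp0:4 pp1:4 pp2:4 pp3:3 pp4:1
Op 7: write(P1, v2, 186). refcount(pp2)=4>1 -> COPY to pp5. 6 ppages; refcounts: pp0:4 pp1:4 pp2:3 pp3:3 pp4:1 pp5:1
Op 8: write(P0, v3, 191). refcount(pp4)=1 -> write in place. 6 ppages; refcounts: pp0:4 pp1:4 pp2:3 pp3:3 pp4:1 pp5:1
Op 9: read(P2, v2) -> 44. No state change.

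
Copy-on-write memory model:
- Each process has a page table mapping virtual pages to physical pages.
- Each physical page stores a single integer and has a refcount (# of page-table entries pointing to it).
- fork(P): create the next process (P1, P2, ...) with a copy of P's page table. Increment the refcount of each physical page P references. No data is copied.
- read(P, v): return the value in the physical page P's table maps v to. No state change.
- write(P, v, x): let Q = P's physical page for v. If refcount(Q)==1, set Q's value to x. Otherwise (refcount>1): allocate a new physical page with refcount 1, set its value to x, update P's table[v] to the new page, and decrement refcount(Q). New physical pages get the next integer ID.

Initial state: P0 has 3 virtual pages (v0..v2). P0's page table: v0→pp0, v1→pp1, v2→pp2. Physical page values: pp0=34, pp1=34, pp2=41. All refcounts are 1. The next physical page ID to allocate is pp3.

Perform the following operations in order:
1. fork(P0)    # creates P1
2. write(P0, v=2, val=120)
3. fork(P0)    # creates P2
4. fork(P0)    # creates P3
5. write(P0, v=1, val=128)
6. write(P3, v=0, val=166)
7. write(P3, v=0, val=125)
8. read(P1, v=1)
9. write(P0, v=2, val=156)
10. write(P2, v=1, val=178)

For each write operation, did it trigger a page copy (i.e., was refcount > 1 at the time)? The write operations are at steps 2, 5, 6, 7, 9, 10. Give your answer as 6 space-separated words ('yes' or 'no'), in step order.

Op 1: fork(P0) -> P1. 3 ppages; refcounts: pp0:2 pp1:2 pp2:2
Op 2: write(P0, v2, 120). refcount(pp2)=2>1 -> COPY to pp3. 4 ppages; refcounts: pp0:2 pp1:2 pp2:1 pp3:1
Op 3: fork(P0) -> P2. 4 ppages; refcounts: pp0:3 pp1:3 pp2:1 pp3:2
Op 4: fork(P0) -> P3. 4 ppages; refcounts: pp0:4 pp1:4 pp2:1 pp3:3
Op 5: write(P0, v1, 128). refcount(pp1)=4>1 -> COPY to pp4. 5 ppages; refcounts: pp0:4 pp1:3 pp2:1 pp3:3 pp4:1
Op 6: write(P3, v0, 166). refcount(pp0)=4>1 -> COPY to pp5. 6 ppages; refcounts: pp0:3 pp1:3 pp2:1 pp3:3 pp4:1 pp5:1
Op 7: write(P3, v0, 125). refcount(pp5)=1 -> write in place. 6 ppages; refcounts: pp0:3 pp1:3 pp2:1 pp3:3 pp4:1 pp5:1
Op 8: read(P1, v1) -> 34. No state change.
Op 9: write(P0, v2, 156). refcount(pp3)=3>1 -> COPY to pp6. 7 ppages; refcounts: pp0:3 pp1:3 pp2:1 pp3:2 pp4:1 pp5:1 pp6:1
Op 10: write(P2, v1, 178). refcount(pp1)=3>1 -> COPY to pp7. 8 ppages; refcounts: pp0:3 pp1:2 pp2:1 pp3:2 pp4:1 pp5:1 pp6:1 pp7:1

yes yes yes no yes yes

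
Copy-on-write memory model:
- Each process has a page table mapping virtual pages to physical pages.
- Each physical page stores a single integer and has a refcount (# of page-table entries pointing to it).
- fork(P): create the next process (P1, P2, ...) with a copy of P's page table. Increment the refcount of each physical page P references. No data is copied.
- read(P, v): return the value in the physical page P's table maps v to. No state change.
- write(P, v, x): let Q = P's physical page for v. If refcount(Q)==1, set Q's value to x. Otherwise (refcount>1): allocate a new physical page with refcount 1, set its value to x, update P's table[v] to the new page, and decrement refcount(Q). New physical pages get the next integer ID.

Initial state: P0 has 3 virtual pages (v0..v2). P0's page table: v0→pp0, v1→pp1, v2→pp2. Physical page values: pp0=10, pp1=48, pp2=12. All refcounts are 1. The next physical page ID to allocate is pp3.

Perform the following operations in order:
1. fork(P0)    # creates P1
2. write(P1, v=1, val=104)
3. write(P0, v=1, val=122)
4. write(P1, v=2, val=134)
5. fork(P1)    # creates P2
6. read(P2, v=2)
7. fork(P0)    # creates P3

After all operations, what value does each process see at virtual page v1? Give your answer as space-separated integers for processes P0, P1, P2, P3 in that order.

Answer: 122 104 104 122

Derivation:
Op 1: fork(P0) -> P1. 3 ppages; refcounts: pp0:2 pp1:2 pp2:2
Op 2: write(P1, v1, 104). refcount(pp1)=2>1 -> COPY to pp3. 4 ppages; refcounts: pp0:2 pp1:1 pp2:2 pp3:1
Op 3: write(P0, v1, 122). refcount(pp1)=1 -> write in place. 4 ppages; refcounts: pp0:2 pp1:1 pp2:2 pp3:1
Op 4: write(P1, v2, 134). refcount(pp2)=2>1 -> COPY to pp4. 5 ppages; refcounts: pp0:2 pp1:1 pp2:1 pp3:1 pp4:1
Op 5: fork(P1) -> P2. 5 ppages; refcounts: pp0:3 pp1:1 pp2:1 pp3:2 pp4:2
Op 6: read(P2, v2) -> 134. No state change.
Op 7: fork(P0) -> P3. 5 ppages; refcounts: pp0:4 pp1:2 pp2:2 pp3:2 pp4:2
P0: v1 -> pp1 = 122
P1: v1 -> pp3 = 104
P2: v1 -> pp3 = 104
P3: v1 -> pp1 = 122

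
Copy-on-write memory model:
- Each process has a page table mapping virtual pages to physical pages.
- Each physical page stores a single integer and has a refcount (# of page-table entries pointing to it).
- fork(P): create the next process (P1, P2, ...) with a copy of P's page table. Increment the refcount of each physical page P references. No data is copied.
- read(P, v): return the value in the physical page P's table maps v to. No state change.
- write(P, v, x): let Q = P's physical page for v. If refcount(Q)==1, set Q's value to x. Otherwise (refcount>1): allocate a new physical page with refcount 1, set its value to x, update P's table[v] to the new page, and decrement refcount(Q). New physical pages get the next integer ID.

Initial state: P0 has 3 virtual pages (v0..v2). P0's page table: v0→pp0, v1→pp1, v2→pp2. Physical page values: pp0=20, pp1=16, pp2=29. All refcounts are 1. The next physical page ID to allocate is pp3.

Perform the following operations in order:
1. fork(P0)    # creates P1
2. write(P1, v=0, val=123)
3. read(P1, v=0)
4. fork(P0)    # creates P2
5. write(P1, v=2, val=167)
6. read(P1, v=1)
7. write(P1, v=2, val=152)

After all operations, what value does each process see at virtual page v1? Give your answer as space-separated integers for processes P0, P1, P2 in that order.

Op 1: fork(P0) -> P1. 3 ppages; refcounts: pp0:2 pp1:2 pp2:2
Op 2: write(P1, v0, 123). refcount(pp0)=2>1 -> COPY to pp3. 4 ppages; refcounts: pp0:1 pp1:2 pp2:2 pp3:1
Op 3: read(P1, v0) -> 123. No state change.
Op 4: fork(P0) -> P2. 4 ppages; refcounts: pp0:2 pp1:3 pp2:3 pp3:1
Op 5: write(P1, v2, 167). refcount(pp2)=3>1 -> COPY to pp4. 5 ppages; refcounts: pp0:2 pp1:3 pp2:2 pp3:1 pp4:1
Op 6: read(P1, v1) -> 16. No state change.
Op 7: write(P1, v2, 152). refcount(pp4)=1 -> write in place. 5 ppages; refcounts: pp0:2 pp1:3 pp2:2 pp3:1 pp4:1
P0: v1 -> pp1 = 16
P1: v1 -> pp1 = 16
P2: v1 -> pp1 = 16

Answer: 16 16 16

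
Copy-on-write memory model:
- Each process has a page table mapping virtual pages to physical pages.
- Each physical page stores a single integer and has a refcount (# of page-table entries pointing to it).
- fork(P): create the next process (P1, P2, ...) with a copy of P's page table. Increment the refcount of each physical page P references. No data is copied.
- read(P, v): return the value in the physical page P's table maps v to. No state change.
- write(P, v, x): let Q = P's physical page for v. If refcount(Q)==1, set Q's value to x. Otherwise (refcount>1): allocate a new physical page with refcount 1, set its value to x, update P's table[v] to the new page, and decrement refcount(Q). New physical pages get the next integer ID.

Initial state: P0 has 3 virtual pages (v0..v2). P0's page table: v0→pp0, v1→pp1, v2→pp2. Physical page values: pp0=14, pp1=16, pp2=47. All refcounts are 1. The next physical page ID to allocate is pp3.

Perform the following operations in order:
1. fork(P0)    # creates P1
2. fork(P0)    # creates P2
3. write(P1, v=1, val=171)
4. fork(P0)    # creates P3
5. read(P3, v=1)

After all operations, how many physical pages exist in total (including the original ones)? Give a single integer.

Answer: 4

Derivation:
Op 1: fork(P0) -> P1. 3 ppages; refcounts: pp0:2 pp1:2 pp2:2
Op 2: fork(P0) -> P2. 3 ppages; refcounts: pp0:3 pp1:3 pp2:3
Op 3: write(P1, v1, 171). refcount(pp1)=3>1 -> COPY to pp3. 4 ppages; refcounts: pp0:3 pp1:2 pp2:3 pp3:1
Op 4: fork(P0) -> P3. 4 ppages; refcounts: pp0:4 pp1:3 pp2:4 pp3:1
Op 5: read(P3, v1) -> 16. No state change.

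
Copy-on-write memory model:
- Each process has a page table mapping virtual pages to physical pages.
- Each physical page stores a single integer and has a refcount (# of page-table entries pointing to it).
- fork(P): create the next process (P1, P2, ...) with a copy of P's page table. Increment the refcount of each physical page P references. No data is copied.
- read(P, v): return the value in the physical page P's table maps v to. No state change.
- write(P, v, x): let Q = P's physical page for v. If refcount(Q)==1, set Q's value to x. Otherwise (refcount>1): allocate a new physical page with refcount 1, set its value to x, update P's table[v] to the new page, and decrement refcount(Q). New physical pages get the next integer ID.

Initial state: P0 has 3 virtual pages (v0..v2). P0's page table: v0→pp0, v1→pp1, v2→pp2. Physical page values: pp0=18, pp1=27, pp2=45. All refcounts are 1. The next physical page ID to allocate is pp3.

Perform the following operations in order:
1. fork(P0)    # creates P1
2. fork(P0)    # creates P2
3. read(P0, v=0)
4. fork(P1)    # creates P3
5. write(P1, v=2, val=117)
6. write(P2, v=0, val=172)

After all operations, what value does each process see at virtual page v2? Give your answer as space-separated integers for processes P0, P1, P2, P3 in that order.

Answer: 45 117 45 45

Derivation:
Op 1: fork(P0) -> P1. 3 ppages; refcounts: pp0:2 pp1:2 pp2:2
Op 2: fork(P0) -> P2. 3 ppages; refcounts: pp0:3 pp1:3 pp2:3
Op 3: read(P0, v0) -> 18. No state change.
Op 4: fork(P1) -> P3. 3 ppages; refcounts: pp0:4 pp1:4 pp2:4
Op 5: write(P1, v2, 117). refcount(pp2)=4>1 -> COPY to pp3. 4 ppages; refcounts: pp0:4 pp1:4 pp2:3 pp3:1
Op 6: write(P2, v0, 172). refcount(pp0)=4>1 -> COPY to pp4. 5 ppages; refcounts: pp0:3 pp1:4 pp2:3 pp3:1 pp4:1
P0: v2 -> pp2 = 45
P1: v2 -> pp3 = 117
P2: v2 -> pp2 = 45
P3: v2 -> pp2 = 45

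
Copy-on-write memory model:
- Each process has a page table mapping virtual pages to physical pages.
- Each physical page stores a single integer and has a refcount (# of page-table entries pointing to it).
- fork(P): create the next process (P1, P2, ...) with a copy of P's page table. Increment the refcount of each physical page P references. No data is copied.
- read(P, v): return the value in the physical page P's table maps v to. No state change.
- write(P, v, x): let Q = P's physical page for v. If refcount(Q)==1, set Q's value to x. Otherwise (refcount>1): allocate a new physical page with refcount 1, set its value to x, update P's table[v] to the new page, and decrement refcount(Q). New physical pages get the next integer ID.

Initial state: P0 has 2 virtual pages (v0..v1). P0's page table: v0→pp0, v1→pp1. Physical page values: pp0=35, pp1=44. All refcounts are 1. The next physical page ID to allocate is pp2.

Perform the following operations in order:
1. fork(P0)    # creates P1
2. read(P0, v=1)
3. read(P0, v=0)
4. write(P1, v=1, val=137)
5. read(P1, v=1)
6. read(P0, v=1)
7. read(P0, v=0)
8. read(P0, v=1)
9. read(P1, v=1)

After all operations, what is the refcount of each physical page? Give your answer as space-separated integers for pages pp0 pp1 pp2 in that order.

Answer: 2 1 1

Derivation:
Op 1: fork(P0) -> P1. 2 ppages; refcounts: pp0:2 pp1:2
Op 2: read(P0, v1) -> 44. No state change.
Op 3: read(P0, v0) -> 35. No state change.
Op 4: write(P1, v1, 137). refcount(pp1)=2>1 -> COPY to pp2. 3 ppages; refcounts: pp0:2 pp1:1 pp2:1
Op 5: read(P1, v1) -> 137. No state change.
Op 6: read(P0, v1) -> 44. No state change.
Op 7: read(P0, v0) -> 35. No state change.
Op 8: read(P0, v1) -> 44. No state change.
Op 9: read(P1, v1) -> 137. No state change.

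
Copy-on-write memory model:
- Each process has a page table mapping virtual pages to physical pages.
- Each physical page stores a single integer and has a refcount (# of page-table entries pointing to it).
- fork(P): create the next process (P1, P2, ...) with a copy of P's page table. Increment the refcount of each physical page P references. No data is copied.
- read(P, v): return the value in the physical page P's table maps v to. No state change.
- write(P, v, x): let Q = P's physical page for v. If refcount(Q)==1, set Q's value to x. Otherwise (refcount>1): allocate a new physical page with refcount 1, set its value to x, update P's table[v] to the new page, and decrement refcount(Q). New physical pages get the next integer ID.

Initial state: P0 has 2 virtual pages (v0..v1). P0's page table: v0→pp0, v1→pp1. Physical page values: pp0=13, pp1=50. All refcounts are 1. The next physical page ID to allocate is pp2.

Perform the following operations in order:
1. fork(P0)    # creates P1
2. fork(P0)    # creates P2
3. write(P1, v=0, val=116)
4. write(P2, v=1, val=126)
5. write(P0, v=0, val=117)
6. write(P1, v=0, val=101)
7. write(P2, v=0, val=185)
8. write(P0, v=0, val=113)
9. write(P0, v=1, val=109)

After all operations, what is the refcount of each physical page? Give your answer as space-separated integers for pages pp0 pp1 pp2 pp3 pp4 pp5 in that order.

Answer: 1 1 1 1 1 1

Derivation:
Op 1: fork(P0) -> P1. 2 ppages; refcounts: pp0:2 pp1:2
Op 2: fork(P0) -> P2. 2 ppages; refcounts: pp0:3 pp1:3
Op 3: write(P1, v0, 116). refcount(pp0)=3>1 -> COPY to pp2. 3 ppages; refcounts: pp0:2 pp1:3 pp2:1
Op 4: write(P2, v1, 126). refcount(pp1)=3>1 -> COPY to pp3. 4 ppages; refcounts: pp0:2 pp1:2 pp2:1 pp3:1
Op 5: write(P0, v0, 117). refcount(pp0)=2>1 -> COPY to pp4. 5 ppages; refcounts: pp0:1 pp1:2 pp2:1 pp3:1 pp4:1
Op 6: write(P1, v0, 101). refcount(pp2)=1 -> write in place. 5 ppages; refcounts: pp0:1 pp1:2 pp2:1 pp3:1 pp4:1
Op 7: write(P2, v0, 185). refcount(pp0)=1 -> write in place. 5 ppages; refcounts: pp0:1 pp1:2 pp2:1 pp3:1 pp4:1
Op 8: write(P0, v0, 113). refcount(pp4)=1 -> write in place. 5 ppages; refcounts: pp0:1 pp1:2 pp2:1 pp3:1 pp4:1
Op 9: write(P0, v1, 109). refcount(pp1)=2>1 -> COPY to pp5. 6 ppages; refcounts: pp0:1 pp1:1 pp2:1 pp3:1 pp4:1 pp5:1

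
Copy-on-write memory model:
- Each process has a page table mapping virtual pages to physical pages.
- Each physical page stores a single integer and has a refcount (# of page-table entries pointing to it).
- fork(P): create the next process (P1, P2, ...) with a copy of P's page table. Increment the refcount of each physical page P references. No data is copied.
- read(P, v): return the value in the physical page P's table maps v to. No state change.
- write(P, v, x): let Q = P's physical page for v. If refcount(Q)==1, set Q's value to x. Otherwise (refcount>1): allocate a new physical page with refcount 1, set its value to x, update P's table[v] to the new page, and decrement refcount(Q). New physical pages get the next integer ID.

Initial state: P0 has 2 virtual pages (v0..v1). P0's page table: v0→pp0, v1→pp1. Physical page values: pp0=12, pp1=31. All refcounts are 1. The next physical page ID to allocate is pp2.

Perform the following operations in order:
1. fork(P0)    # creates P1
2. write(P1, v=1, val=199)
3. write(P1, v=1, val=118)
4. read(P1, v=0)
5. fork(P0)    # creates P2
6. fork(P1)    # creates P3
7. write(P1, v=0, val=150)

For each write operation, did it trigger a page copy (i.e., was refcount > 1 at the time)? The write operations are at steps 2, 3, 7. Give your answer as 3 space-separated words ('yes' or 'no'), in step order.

Op 1: fork(P0) -> P1. 2 ppages; refcounts: pp0:2 pp1:2
Op 2: write(P1, v1, 199). refcount(pp1)=2>1 -> COPY to pp2. 3 ppages; refcounts: pp0:2 pp1:1 pp2:1
Op 3: write(P1, v1, 118). refcount(pp2)=1 -> write in place. 3 ppages; refcounts: pp0:2 pp1:1 pp2:1
Op 4: read(P1, v0) -> 12. No state change.
Op 5: fork(P0) -> P2. 3 ppages; refcounts: pp0:3 pp1:2 pp2:1
Op 6: fork(P1) -> P3. 3 ppages; refcounts: pp0:4 pp1:2 pp2:2
Op 7: write(P1, v0, 150). refcount(pp0)=4>1 -> COPY to pp3. 4 ppages; refcounts: pp0:3 pp1:2 pp2:2 pp3:1

yes no yes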